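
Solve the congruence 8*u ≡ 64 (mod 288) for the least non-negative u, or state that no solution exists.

gcd(8, 288) = 8, and 8 | 64, so solutions exist.
Divide through by 8: 1*u = 8 (mod 36).
1⁻¹ ≡ 1 (mod 36).
u ≡ 1*8 ≡ 8 (mod 36).
The smallest non-negative solution is u = 8.

8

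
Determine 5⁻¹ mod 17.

Run the extended Euclidean algorithm:
17 = 3·5 + 2
5 = 2·2 + 1
2 = 2·1 + 0
gcd(5, 17) = 1, so the inverse exists.
Back-substitute for 1:
1 = 1·5 − 2·2
  = −2·17 + 7·5
So 5⁻¹ ≡ 7 (mod 17).

7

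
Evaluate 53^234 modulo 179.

158

By square-and-multiply:
234 in binary is 11101010, i.e. 234 = 128 + 64 + 32 + 8 + 2.
53^1 ≡ 53 (mod 179)
53^2 ≡ 53^2 = 2809 ≡ 124 (mod 179)
53^4 ≡ 124^2 = 15376 ≡ 161 (mod 179)
53^8 ≡ 161^2 = 25921 ≡ 145 (mod 179)
53^16 ≡ 145^2 = 21025 ≡ 82 (mod 179)
53^32 ≡ 82^2 = 6724 ≡ 101 (mod 179)
53^64 ≡ 101^2 = 10201 ≡ 177 (mod 179)
53^128 ≡ 177^2 = 31329 ≡ 4 (mod 179)
53^234 = 53^128 * 53^64 * 53^32 * 53^8 * 53^2 ≡ 4 * 177 * 101 * 145 * 124 (mod 179).
Accumulate the product:
4 * 177 = 708 ≡ 171
171 * 101 = 17271 ≡ 87
87 * 145 = 12615 ≡ 85
85 * 124 = 10540 ≡ 158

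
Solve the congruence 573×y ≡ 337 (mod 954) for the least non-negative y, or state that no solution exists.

no solution

gcd(573, 954) = 3, and 3 does not divide 337.
So the congruence has no solution.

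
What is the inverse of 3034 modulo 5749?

3280

5749 = 1*3034 + 2715
3034 = 1*2715 + 319
2715 = 8*319 + 163
319 = 1*163 + 156
163 = 1*156 + 7
156 = 22*7 + 2
7 = 3*2 + 1
2 = 2*1 + 0
gcd(3034, 5749) = 1, so the inverse exists.
Back-substitute for 1:
1 = 1*7 − 3*2
  = −3*156 + 67*7
  = 67*163 − 70*156
  = −70*319 + 137*163
  = 137*2715 − 1166*319
  = −1166*3034 + 1303*2715
  = 1303*5749 − 2469*3034
So 3034⁻¹ ≡ −2469 ≡ 3280 (mod 5749).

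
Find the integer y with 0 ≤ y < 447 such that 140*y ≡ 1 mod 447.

Apply the Euclidean algorithm and back-substitute:
447 = 3·140 + 27
140 = 5·27 + 5
27 = 5·5 + 2
5 = 2·2 + 1
2 = 2·1 + 0
gcd(140, 447) = 1, so the inverse exists.
Back-substitute for 1:
1 = 1·5 − 2·2
  = −2·27 + 11·5
  = 11·140 − 57·27
  = −57·447 + 182·140
So 140⁻¹ ≡ 182 (mod 447).

182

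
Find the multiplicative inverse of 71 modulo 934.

763

934 = 13*71 + 11
71 = 6*11 + 5
11 = 2*5 + 1
5 = 5*1 + 0
gcd(71, 934) = 1, so the inverse exists.
Back-substitute for 1:
1 = 1*11 − 2*5
  = −2*71 + 13*11
  = 13*934 − 171*71
So 71⁻¹ ≡ −171 ≡ 763 (mod 934).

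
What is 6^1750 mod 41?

By square-and-multiply:
1750 in binary is 11011010110, i.e. 1750 = 1024 + 512 + 128 + 64 + 16 + 4 + 2.
6^1 ≡ 6 (mod 41)
6^2 ≡ 6^2 = 36 (mod 41)
6^4 ≡ 36^2 = 1296 ≡ 25 (mod 41)
6^8 ≡ 25^2 = 625 ≡ 10 (mod 41)
6^16 ≡ 10^2 = 100 ≡ 18 (mod 41)
6^32 ≡ 18^2 = 324 ≡ 37 (mod 41)
6^64 ≡ 37^2 = 1369 ≡ 16 (mod 41)
6^128 ≡ 16^2 = 256 ≡ 10 (mod 41)
6^256 ≡ 10^2 = 100 ≡ 18 (mod 41)
6^512 ≡ 18^2 = 324 ≡ 37 (mod 41)
6^1024 ≡ 37^2 = 1369 ≡ 16 (mod 41)
6^1750 = 6^1024 × 6^512 × 6^128 × 6^64 × 6^16 × 6^4 × 6^2 ≡ 16 × 37 × 10 × 16 × 18 × 25 × 36 (mod 41).
Accumulate the product:
16 × 37 = 592 ≡ 18
18 × 10 = 180 ≡ 16
16 × 16 = 256 ≡ 10
10 × 18 = 180 ≡ 16
16 × 25 = 400 ≡ 31
31 × 36 = 1116 ≡ 9

9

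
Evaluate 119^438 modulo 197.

65

438 in binary is 110110110, i.e. 438 = 256 + 128 + 32 + 16 + 4 + 2.
119^1 ≡ 119 (mod 197)
119^2 ≡ 119^2 = 14161 ≡ 174 (mod 197)
119^4 ≡ 174^2 = 30276 ≡ 135 (mod 197)
119^8 ≡ 135^2 = 18225 ≡ 101 (mod 197)
119^16 ≡ 101^2 = 10201 ≡ 154 (mod 197)
119^32 ≡ 154^2 = 23716 ≡ 76 (mod 197)
119^64 ≡ 76^2 = 5776 ≡ 63 (mod 197)
119^128 ≡ 63^2 = 3969 ≡ 29 (mod 197)
119^256 ≡ 29^2 = 841 ≡ 53 (mod 197)
119^438 = 119^256 · 119^128 · 119^32 · 119^16 · 119^4 · 119^2 ≡ 53 · 29 · 76 · 154 · 135 · 174 (mod 197).
Accumulate the product:
53 · 29 = 1537 ≡ 158
158 · 76 = 12008 ≡ 188
188 · 154 = 28952 ≡ 190
190 · 135 = 25650 ≡ 40
40 · 174 = 6960 ≡ 65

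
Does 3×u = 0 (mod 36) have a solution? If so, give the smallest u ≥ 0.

0

gcd(3, 36) = 3, and 3 | 0, so solutions exist.
Divide through by 3: 1×u mod 12 = 0.
1⁻¹ ≡ 1 (mod 12).
u ≡ 1×0 ≡ 0 (mod 12).
The smallest non-negative solution is u = 0.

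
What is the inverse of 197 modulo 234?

215

234 = 1*197 + 37
197 = 5*37 + 12
37 = 3*12 + 1
12 = 12*1 + 0
gcd(197, 234) = 1, so the inverse exists.
Back-substitute for 1:
1 = 1*37 − 3*12
  = −3*197 + 16*37
  = 16*234 − 19*197
So 197⁻¹ ≡ −19 ≡ 215 (mod 234).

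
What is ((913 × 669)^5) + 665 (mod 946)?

913 × 669 = 610797 ≡ 627 (mod 946)
(627)^5 ≡ 583 (mod 946)
583 + 665 = 1248 ≡ 302 (mod 946)

302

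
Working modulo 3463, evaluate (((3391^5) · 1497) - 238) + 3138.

(3391)^5 ≡ 2451 (mod 3463)
2451 · 1497 = 3669147 ≡ 1830 (mod 3463)
1830 - 238 = 1592
1592 + 3138 = 4730 ≡ 1267 (mod 3463)

1267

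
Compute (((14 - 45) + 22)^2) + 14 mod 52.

43

14 - 45 = -31 ≡ 21 (mod 52)
21 + 22 = 43
(43)^2 ≡ 29 (mod 52)
29 + 14 = 43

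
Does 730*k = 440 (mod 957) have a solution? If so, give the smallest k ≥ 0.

407

gcd(730, 957) = 1, so a unique solution mod 957 exists.
730⁻¹ ≡ 586 (mod 957).
k ≡ 586*440 ≡ 407 (mod 957).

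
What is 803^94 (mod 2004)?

Compute successive squares:
94 in binary is 1011110, i.e. 94 = 64 + 16 + 8 + 4 + 2.
803^1 ≡ 803 (mod 2004)
803^2 ≡ 803^2 = 644809 ≡ 1525 (mod 2004)
803^4 ≡ 1525^2 = 2325625 ≡ 985 (mod 2004)
803^8 ≡ 985^2 = 970225 ≡ 289 (mod 2004)
803^16 ≡ 289^2 = 83521 ≡ 1357 (mod 2004)
803^32 ≡ 1357^2 = 1841449 ≡ 1777 (mod 2004)
803^64 ≡ 1777^2 = 3157729 ≡ 1429 (mod 2004)
803^94 = 803^64 × 803^16 × 803^8 × 803^4 × 803^2 ≡ 1429 × 1357 × 289 × 985 × 1525 (mod 2004).
Accumulate the product:
1429 × 1357 = 1939153 ≡ 1285
1285 × 289 = 371365 ≡ 625
625 × 985 = 615625 ≡ 397
397 × 1525 = 605425 ≡ 217

217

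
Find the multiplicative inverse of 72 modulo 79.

79 = 1×72 + 7
72 = 10×7 + 2
7 = 3×2 + 1
2 = 2×1 + 0
gcd(72, 79) = 1, so the inverse exists.
Bézout: 1 = 31×79 − 34×72.
So 72⁻¹ ≡ −34 ≡ 45 (mod 79).

45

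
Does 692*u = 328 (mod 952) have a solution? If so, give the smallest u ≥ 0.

50

gcd(692, 952) = 4, and 4 | 328, so solutions exist.
Divide through by 4: 173*u = 82 (mod 238).
173⁻¹ ≡ 227 (mod 238).
u ≡ 227*82 ≡ 50 (mod 238).
The smallest non-negative solution is u = 50.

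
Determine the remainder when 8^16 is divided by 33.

25

8^1 ≡ 8 (mod 33)
8^2 ≡ 8^2 = 64 ≡ 31 (mod 33)
8^4 ≡ 31^2 = 961 ≡ 4 (mod 33)
8^8 ≡ 4^2 = 16 (mod 33)
8^16 ≡ 16^2 = 256 ≡ 25 (mod 33)
So 8^16 ≡ 25 (mod 33).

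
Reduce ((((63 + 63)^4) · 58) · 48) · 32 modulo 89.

1

63 + 63 = 126 ≡ 37 (mod 89)
(37)^4 ≡ 88 (mod 89)
88 · 58 = 5104 ≡ 31 (mod 89)
31 · 48 = 1488 ≡ 64 (mod 89)
64 · 32 = 2048 ≡ 1 (mod 89)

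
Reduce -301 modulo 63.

-301 = -5*63 + 14, so -301 ≡ 14 (mod 63).

14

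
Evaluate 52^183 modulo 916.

120

183 in binary is 10110111, i.e. 183 = 128 + 32 + 16 + 4 + 2 + 1.
52^1 ≡ 52 (mod 916)
52^2 ≡ 52^2 = 2704 ≡ 872 (mod 916)
52^4 ≡ 872^2 = 760384 ≡ 104 (mod 916)
52^8 ≡ 104^2 = 10816 ≡ 740 (mod 916)
52^16 ≡ 740^2 = 547600 ≡ 748 (mod 916)
52^32 ≡ 748^2 = 559504 ≡ 744 (mod 916)
52^64 ≡ 744^2 = 553536 ≡ 272 (mod 916)
52^128 ≡ 272^2 = 73984 ≡ 704 (mod 916)
52^183 = 52^128 * 52^32 * 52^16 * 52^4 * 52^2 * 52^1 ≡ 704 * 744 * 748 * 104 * 872 * 52 (mod 916).
Accumulate the product:
704 * 744 = 523776 ≡ 740
740 * 748 = 553520 ≡ 256
256 * 104 = 26624 ≡ 60
60 * 872 = 52320 ≡ 108
108 * 52 = 5616 ≡ 120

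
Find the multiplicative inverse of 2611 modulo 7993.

7993 = 3×2611 + 160
2611 = 16×160 + 51
160 = 3×51 + 7
51 = 7×7 + 2
7 = 3×2 + 1
2 = 2×1 + 0
gcd(2611, 7993) = 1, so the inverse exists.
Back-substitute for 1:
1 = 1×7 − 3×2
  = −3×51 + 22×7
  = 22×160 − 69×51
  = −69×2611 + 1126×160
  = 1126×7993 − 3447×2611
So 2611⁻¹ ≡ −3447 ≡ 4546 (mod 7993).

4546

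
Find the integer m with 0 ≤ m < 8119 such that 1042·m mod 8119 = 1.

3966

By the extended Euclidean algorithm:
8119 = 7×1042 + 825
1042 = 1×825 + 217
825 = 3×217 + 174
217 = 1×174 + 43
174 = 4×43 + 2
43 = 21×2 + 1
2 = 2×1 + 0
gcd(1042, 8119) = 1, so the inverse exists.
Bézout: 1 = −509×8119 + 3966×1042.
So 1042⁻¹ ≡ 3966 (mod 8119).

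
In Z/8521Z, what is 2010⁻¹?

5846

8521 = 4*2010 + 481
2010 = 4*481 + 86
481 = 5*86 + 51
86 = 1*51 + 35
51 = 1*35 + 16
35 = 2*16 + 3
16 = 5*3 + 1
3 = 3*1 + 0
gcd(2010, 8521) = 1, so the inverse exists.
Back-substitute for 1:
1 = 1*16 − 5*3
  = −5*35 + 11*16
  = 11*51 − 16*35
  = −16*86 + 27*51
  = 27*481 − 151*86
  = −151*2010 + 631*481
  = 631*8521 − 2675*2010
So 2010⁻¹ ≡ −2675 ≡ 5846 (mod 8521).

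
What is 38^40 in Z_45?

16

By square-and-multiply:
38^1 ≡ 38 (mod 45)
38^2 ≡ 38^2 = 1444 ≡ 4 (mod 45)
38^4 ≡ 4^2 = 16 (mod 45)
38^8 ≡ 16^2 = 256 ≡ 31 (mod 45)
38^16 ≡ 31^2 = 961 ≡ 16 (mod 45)
38^32 ≡ 16^2 = 256 ≡ 31 (mod 45)
38^40 = 38^32 * 38^8 ≡ 31 * 31 (mod 45).
31 * 31 = 961 ≡ 16 (mod 45).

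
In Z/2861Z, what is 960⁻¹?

Run the extended Euclidean algorithm:
2861 = 2·960 + 941
960 = 1·941 + 19
941 = 49·19 + 10
19 = 1·10 + 9
10 = 1·9 + 1
9 = 9·1 + 0
gcd(960, 2861) = 1, so the inverse exists.
Back-substitute for 1:
1 = 1·10 − 1·9
  = −1·19 + 2·10
  = 2·941 − 99·19
  = −99·960 + 101·941
  = 101·2861 − 301·960
So 960⁻¹ ≡ −301 ≡ 2560 (mod 2861).

2560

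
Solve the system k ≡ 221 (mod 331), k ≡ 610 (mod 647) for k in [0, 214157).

31666

331⁻¹ mod 647: 331·604 ≡ 1 (mod 647), so 331⁻¹ ≡ 604.
k = 221 + 331·((610 − 221)·604 mod 647) = 221 + 331·95 = 31666.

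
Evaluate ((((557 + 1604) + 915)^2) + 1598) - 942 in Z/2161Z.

557 + 1604 = 2161 ≡ 0 (mod 2161)
0 + 915 = 915
(915)^2 ≡ 918 (mod 2161)
918 + 1598 = 2516 ≡ 355 (mod 2161)
355 - 942 = -587 ≡ 1574 (mod 2161)

1574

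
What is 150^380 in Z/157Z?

130

380 in binary is 101111100, i.e. 380 = 256 + 64 + 32 + 16 + 8 + 4.
150^1 ≡ 150 (mod 157)
150^2 ≡ 150^2 = 22500 ≡ 49 (mod 157)
150^4 ≡ 49^2 = 2401 ≡ 46 (mod 157)
150^8 ≡ 46^2 = 2116 ≡ 75 (mod 157)
150^16 ≡ 75^2 = 5625 ≡ 130 (mod 157)
150^32 ≡ 130^2 = 16900 ≡ 101 (mod 157)
150^64 ≡ 101^2 = 10201 ≡ 153 (mod 157)
150^128 ≡ 153^2 = 23409 ≡ 16 (mod 157)
150^256 ≡ 16^2 = 256 ≡ 99 (mod 157)
150^380 = 150^256 · 150^64 · 150^32 · 150^16 · 150^8 · 150^4 ≡ 99 · 153 · 101 · 130 · 75 · 46 (mod 157).
Accumulate the product:
99 · 153 = 15147 ≡ 75
75 · 101 = 7575 ≡ 39
39 · 130 = 5070 ≡ 46
46 · 75 = 3450 ≡ 153
153 · 46 = 7038 ≡ 130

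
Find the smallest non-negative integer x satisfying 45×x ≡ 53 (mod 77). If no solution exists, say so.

gcd(45, 77) = 1, so a unique solution mod 77 exists.
45⁻¹ ≡ 12 (mod 77).
x ≡ 12×53 ≡ 20 (mod 77).

20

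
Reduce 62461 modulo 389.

221

62461 = 160×389 + 221, so 62461 ≡ 221 (mod 389).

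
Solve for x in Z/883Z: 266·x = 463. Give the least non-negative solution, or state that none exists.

gcd(266, 883) = 1, so a unique solution mod 883 exists.
266⁻¹ ≡ 322 (mod 883).
x ≡ 322·463 ≡ 742 (mod 883).

742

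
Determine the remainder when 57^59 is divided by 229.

43

57^1 ≡ 57 (mod 229)
57^2 ≡ 57^2 = 3249 ≡ 43 (mod 229)
57^4 ≡ 43^2 = 1849 ≡ 17 (mod 229)
57^8 ≡ 17^2 = 289 ≡ 60 (mod 229)
57^16 ≡ 60^2 = 3600 ≡ 165 (mod 229)
57^32 ≡ 165^2 = 27225 ≡ 203 (mod 229)
57^59 = 57^32 · 57^16 · 57^8 · 57^2 · 57^1 ≡ 203 · 165 · 60 · 43 · 57 (mod 229).
Accumulate the product:
203 · 165 = 33495 ≡ 61
61 · 60 = 3660 ≡ 225
225 · 43 = 9675 ≡ 57
57 · 57 = 3249 ≡ 43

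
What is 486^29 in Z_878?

Compute successive squares:
29 in binary is 11101, i.e. 29 = 16 + 8 + 4 + 1.
486^1 ≡ 486 (mod 878)
486^2 ≡ 486^2 = 236196 ≡ 14 (mod 878)
486^4 ≡ 14^2 = 196 (mod 878)
486^8 ≡ 196^2 = 38416 ≡ 662 (mod 878)
486^16 ≡ 662^2 = 438244 ≡ 122 (mod 878)
486^29 = 486^16 × 486^8 × 486^4 × 486^1 ≡ 122 × 662 × 196 × 486 (mod 878).
Accumulate the product:
122 × 662 = 80764 ≡ 866
866 × 196 = 169736 ≡ 282
282 × 486 = 137052 ≡ 84

84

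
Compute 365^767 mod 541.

272

Compute successive squares:
767 in binary is 1011111111, i.e. 767 = 512 + 128 + 64 + 32 + 16 + 8 + 4 + 2 + 1.
365^1 ≡ 365 (mod 541)
365^2 ≡ 365^2 = 133225 ≡ 139 (mod 541)
365^4 ≡ 139^2 = 19321 ≡ 386 (mod 541)
365^8 ≡ 386^2 = 148996 ≡ 221 (mod 541)
365^16 ≡ 221^2 = 48841 ≡ 151 (mod 541)
365^32 ≡ 151^2 = 22801 ≡ 79 (mod 541)
365^64 ≡ 79^2 = 6241 ≡ 290 (mod 541)
365^128 ≡ 290^2 = 84100 ≡ 245 (mod 541)
365^256 ≡ 245^2 = 60025 ≡ 515 (mod 541)
365^512 ≡ 515^2 = 265225 ≡ 135 (mod 541)
365^767 = 365^512 · 365^128 · 365^64 · 365^32 · 365^16 · 365^8 · 365^4 · 365^2 · 365^1 ≡ 135 · 245 · 290 · 79 · 151 · 221 · 386 · 139 · 365 (mod 541).
Accumulate the product:
135 · 245 = 33075 ≡ 74
74 · 290 = 21460 ≡ 361
361 · 79 = 28519 ≡ 387
387 · 151 = 58437 ≡ 9
9 · 221 = 1989 ≡ 366
366 · 386 = 141276 ≡ 75
75 · 139 = 10425 ≡ 146
146 · 365 = 53290 ≡ 272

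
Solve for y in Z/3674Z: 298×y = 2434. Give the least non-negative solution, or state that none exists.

1389

gcd(298, 3674) = 2, and 2 | 2434, so solutions exist.
Divide through by 2: 149×y mod 1837 = 1217.
149⁻¹ ≡ 937 (mod 1837).
y ≡ 937×1217 ≡ 1389 (mod 1837).
The smallest non-negative solution is y = 1389.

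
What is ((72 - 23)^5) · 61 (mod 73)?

72 - 23 = 49
(49)^5 ≡ 70 (mod 73)
70 · 61 = 4270 ≡ 36 (mod 73)

36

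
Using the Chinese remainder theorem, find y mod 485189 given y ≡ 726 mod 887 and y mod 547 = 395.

189657

887⁻¹ mod 547: 887*510 ≡ 1 (mod 547), so 887⁻¹ ≡ 510.
y = 726 + 887*((395 − 726)*510 mod 547) = 726 + 887*213 = 189657.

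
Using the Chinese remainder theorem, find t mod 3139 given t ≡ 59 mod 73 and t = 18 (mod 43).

73⁻¹ mod 43: 73×33 ≡ 1 (mod 43), so 73⁻¹ ≡ 33.
t = 59 + 73×((18 − 59)×33 mod 43) = 59 + 73×23 = 1738.

1738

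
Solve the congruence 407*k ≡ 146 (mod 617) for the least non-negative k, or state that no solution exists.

346

gcd(407, 617) = 1, so a unique solution mod 617 exists.
407⁻¹ ≡ 332 (mod 617).
k ≡ 332*146 ≡ 346 (mod 617).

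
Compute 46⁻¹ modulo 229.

5

229 = 4×46 + 45
46 = 1×45 + 1
45 = 45×1 + 0
gcd(46, 229) = 1, so the inverse exists.
Back-substitute for 1:
1 = 1×46 − 1×45
  = −1×229 + 5×46
So 46⁻¹ ≡ 5 (mod 229).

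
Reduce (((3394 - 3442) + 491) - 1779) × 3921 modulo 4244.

2884

3394 - 3442 = -48 ≡ 4196 (mod 4244)
4196 + 491 = 4687 ≡ 443 (mod 4244)
443 - 1779 = -1336 ≡ 2908 (mod 4244)
2908 × 3921 = 11402268 ≡ 2884 (mod 4244)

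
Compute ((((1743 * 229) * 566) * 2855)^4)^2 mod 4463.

681

1743 * 229 = 399147 ≡ 1940 (mod 4463)
1940 * 566 = 1098040 ≡ 142 (mod 4463)
142 * 2855 = 405410 ≡ 3740 (mod 4463)
(3740)^4 ≡ 3417 (mod 4463)
(3417)^2 ≡ 681 (mod 4463)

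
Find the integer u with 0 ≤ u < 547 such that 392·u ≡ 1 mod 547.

487

Apply the Euclidean algorithm and back-substitute:
547 = 1*392 + 155
392 = 2*155 + 82
155 = 1*82 + 73
82 = 1*73 + 9
73 = 8*9 + 1
9 = 9*1 + 0
gcd(392, 547) = 1, so the inverse exists.
Bézout: 1 = 43*547 − 60*392.
So 392⁻¹ ≡ −60 ≡ 487 (mod 547).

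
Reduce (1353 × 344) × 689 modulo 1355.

218

1353 × 344 = 465432 ≡ 667 (mod 1355)
667 × 689 = 459563 ≡ 218 (mod 1355)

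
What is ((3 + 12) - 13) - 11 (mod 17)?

8

3 + 12 = 15
15 - 13 = 2
2 - 11 = -9 ≡ 8 (mod 17)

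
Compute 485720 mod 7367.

485720 = 65*7367 + 6865, so 485720 ≡ 6865 (mod 7367).

6865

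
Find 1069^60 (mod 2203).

2135

1069^1 ≡ 1069 (mod 2203)
1069^2 ≡ 1069^2 = 1142761 ≡ 1607 (mod 2203)
1069^4 ≡ 1607^2 = 2582449 ≡ 533 (mod 2203)
1069^8 ≡ 533^2 = 284089 ≡ 2105 (mod 2203)
1069^16 ≡ 2105^2 = 4431025 ≡ 792 (mod 2203)
1069^32 ≡ 792^2 = 627264 ≡ 1612 (mod 2203)
1069^60 = 1069^32 * 1069^16 * 1069^8 * 1069^4 ≡ 1612 * 792 * 2105 * 533 (mod 2203).
Accumulate the product:
1612 * 792 = 1276704 ≡ 1167
1167 * 2105 = 2456535 ≡ 190
190 * 533 = 101270 ≡ 2135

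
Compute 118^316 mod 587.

118^1 ≡ 118 (mod 587)
118^2 ≡ 118^2 = 13924 ≡ 423 (mod 587)
118^4 ≡ 423^2 = 178929 ≡ 481 (mod 587)
118^8 ≡ 481^2 = 231361 ≡ 83 (mod 587)
118^16 ≡ 83^2 = 6889 ≡ 432 (mod 587)
118^32 ≡ 432^2 = 186624 ≡ 545 (mod 587)
118^64 ≡ 545^2 = 297025 ≡ 3 (mod 587)
118^128 ≡ 3^2 = 9 (mod 587)
118^256 ≡ 9^2 = 81 (mod 587)
118^316 = 118^256 × 118^32 × 118^16 × 118^8 × 118^4 ≡ 81 × 545 × 432 × 83 × 481 (mod 587).
Accumulate the product:
81 × 545 = 44145 ≡ 120
120 × 432 = 51840 ≡ 184
184 × 83 = 15272 ≡ 10
10 × 481 = 4810 ≡ 114

114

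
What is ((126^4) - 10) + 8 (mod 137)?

117

(126)^4 ≡ 119 (mod 137)
119 - 10 = 109
109 + 8 = 117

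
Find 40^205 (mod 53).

205 in binary is 11001101, i.e. 205 = 128 + 64 + 8 + 4 + 1.
40^1 ≡ 40 (mod 53)
40^2 ≡ 40^2 = 1600 ≡ 10 (mod 53)
40^4 ≡ 10^2 = 100 ≡ 47 (mod 53)
40^8 ≡ 47^2 = 2209 ≡ 36 (mod 53)
40^16 ≡ 36^2 = 1296 ≡ 24 (mod 53)
40^32 ≡ 24^2 = 576 ≡ 46 (mod 53)
40^64 ≡ 46^2 = 2116 ≡ 49 (mod 53)
40^128 ≡ 49^2 = 2401 ≡ 16 (mod 53)
40^205 = 40^128 · 40^64 · 40^8 · 40^4 · 40^1 ≡ 16 · 49 · 36 · 47 · 40 (mod 53).
Accumulate the product:
16 · 49 = 784 ≡ 42
42 · 36 = 1512 ≡ 28
28 · 47 = 1316 ≡ 44
44 · 40 = 1760 ≡ 11

11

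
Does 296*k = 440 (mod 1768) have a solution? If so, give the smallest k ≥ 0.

109

gcd(296, 1768) = 8, and 8 | 440, so solutions exist.
Divide through by 8: 37*k mod 221 = 55.
37⁻¹ ≡ 6 (mod 221).
k ≡ 6*55 ≡ 109 (mod 221).
The smallest non-negative solution is k = 109.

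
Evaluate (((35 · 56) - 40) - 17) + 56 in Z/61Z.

35 · 56 = 1960 ≡ 8 (mod 61)
8 - 40 = -32 ≡ 29 (mod 61)
29 - 17 = 12
12 + 56 = 68 ≡ 7 (mod 61)

7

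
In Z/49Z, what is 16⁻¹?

Run the extended Euclidean algorithm:
49 = 3×16 + 1
16 = 16×1 + 0
gcd(16, 49) = 1, so the inverse exists.
Back-substitute for 1:
1 = 1×49 − 3×16
So 16⁻¹ ≡ −3 ≡ 46 (mod 49).

46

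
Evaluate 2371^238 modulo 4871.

Using repeated squaring:
238 in binary is 11101110, i.e. 238 = 128 + 64 + 32 + 8 + 4 + 2.
2371^1 ≡ 2371 (mod 4871)
2371^2 ≡ 2371^2 = 5621641 ≡ 507 (mod 4871)
2371^4 ≡ 507^2 = 257049 ≡ 3757 (mod 4871)
2371^8 ≡ 3757^2 = 14115049 ≡ 3762 (mod 4871)
2371^16 ≡ 3762^2 = 14152644 ≡ 2389 (mod 4871)
2371^32 ≡ 2389^2 = 5707321 ≡ 3380 (mod 4871)
2371^64 ≡ 3380^2 = 11424400 ≡ 1905 (mod 4871)
2371^128 ≡ 1905^2 = 3629025 ≡ 130 (mod 4871)
2371^238 = 2371^128 * 2371^64 * 2371^32 * 2371^8 * 2371^4 * 2371^2 ≡ 130 * 1905 * 3380 * 3762 * 3757 * 507 (mod 4871).
Accumulate the product:
130 * 1905 = 247650 ≡ 4100
4100 * 3380 = 13858000 ≡ 5
5 * 3762 = 18810 ≡ 4197
4197 * 3757 = 15768129 ≡ 702
702 * 507 = 355914 ≡ 331

331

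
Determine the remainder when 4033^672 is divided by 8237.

2387

Using repeated squaring:
672 in binary is 1010100000, i.e. 672 = 512 + 128 + 32.
4033^1 ≡ 4033 (mod 8237)
4033^2 ≡ 4033^2 = 16265089 ≡ 5251 (mod 8237)
4033^4 ≡ 5251^2 = 27573001 ≡ 3762 (mod 8237)
4033^8 ≡ 3762^2 = 14152644 ≡ 1478 (mod 8237)
4033^16 ≡ 1478^2 = 2184484 ≡ 1679 (mod 8237)
4033^32 ≡ 1679^2 = 2819041 ≡ 1987 (mod 8237)
4033^64 ≡ 1987^2 = 3948169 ≡ 2646 (mod 8237)
4033^128 ≡ 2646^2 = 7001316 ≡ 8103 (mod 8237)
4033^256 ≡ 8103^2 = 65658609 ≡ 1482 (mod 8237)
4033^512 ≡ 1482^2 = 2196324 ≡ 5282 (mod 8237)
4033^672 = 4033^512 * 4033^128 * 4033^32 ≡ 5282 * 8103 * 1987 (mod 8237).
Accumulate the product:
5282 * 8103 = 42800046 ≡ 594
594 * 1987 = 1180278 ≡ 2387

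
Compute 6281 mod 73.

3

6281 = 86·73 + 3, so 6281 ≡ 3 (mod 73).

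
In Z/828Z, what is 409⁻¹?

745

Apply the Euclidean algorithm and back-substitute:
828 = 2×409 + 10
409 = 40×10 + 9
10 = 1×9 + 1
9 = 9×1 + 0
gcd(409, 828) = 1, so the inverse exists.
Bézout: 1 = 41×828 − 83×409.
So 409⁻¹ ≡ −83 ≡ 745 (mod 828).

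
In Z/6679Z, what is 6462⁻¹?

3478

6679 = 1*6462 + 217
6462 = 29*217 + 169
217 = 1*169 + 48
169 = 3*48 + 25
48 = 1*25 + 23
25 = 1*23 + 2
23 = 11*2 + 1
2 = 2*1 + 0
gcd(6462, 6679) = 1, so the inverse exists.
Bézout: 1 = 3097*6679 − 3201*6462.
So 6462⁻¹ ≡ −3201 ≡ 3478 (mod 6679).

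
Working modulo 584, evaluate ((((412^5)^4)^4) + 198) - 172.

42

(412)^5 ≡ 104 (mod 584)
(104)^4 ≡ 144 (mod 584)
(144)^4 ≡ 16 (mod 584)
16 + 198 = 214
214 - 172 = 42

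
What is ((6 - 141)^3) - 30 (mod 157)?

6 - 141 = -135 ≡ 22 (mod 157)
(22)^3 ≡ 129 (mod 157)
129 - 30 = 99

99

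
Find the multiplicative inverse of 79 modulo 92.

7

92 = 1×79 + 13
79 = 6×13 + 1
13 = 13×1 + 0
gcd(79, 92) = 1, so the inverse exists.
Bézout: 1 = −6×92 + 7×79.
So 79⁻¹ ≡ 7 (mod 92).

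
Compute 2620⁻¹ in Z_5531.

19

Apply the Euclidean algorithm and back-substitute:
5531 = 2×2620 + 291
2620 = 9×291 + 1
291 = 291×1 + 0
gcd(2620, 5531) = 1, so the inverse exists.
Bézout: 1 = −9×5531 + 19×2620.
So 2620⁻¹ ≡ 19 (mod 5531).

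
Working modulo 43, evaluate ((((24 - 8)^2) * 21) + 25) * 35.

24 - 8 = 16
(16)^2 ≡ 41 (mod 43)
41 * 21 = 861 ≡ 1 (mod 43)
1 + 25 = 26
26 * 35 = 910 ≡ 7 (mod 43)

7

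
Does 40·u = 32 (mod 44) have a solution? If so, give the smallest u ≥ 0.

3

gcd(40, 44) = 4, and 4 | 32, so solutions exist.
Divide through by 4: 10·u = 8 (mod 11).
10⁻¹ ≡ 10 (mod 11).
u ≡ 10·8 ≡ 3 (mod 11).
The smallest non-negative solution is u = 3.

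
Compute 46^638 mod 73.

Compute successive squares:
46^1 ≡ 46 (mod 73)
46^2 ≡ 46^2 = 2116 ≡ 72 (mod 73)
46^4 ≡ 72^2 = 5184 ≡ 1 (mod 73)
46^8 ≡ 1^2 = 1 (mod 73)
46^16 ≡ 1^2 = 1 (mod 73)
46^32 ≡ 1^2 = 1 (mod 73)
46^64 ≡ 1^2 = 1 (mod 73)
46^128 ≡ 1^2 = 1 (mod 73)
46^256 ≡ 1^2 = 1 (mod 73)
46^512 ≡ 1^2 = 1 (mod 73)
46^638 = 46^512 · 46^64 · 46^32 · 46^16 · 46^8 · 46^4 · 46^2 ≡ 1 · 1 · 1 · 1 · 1 · 1 · 72 (mod 73).
Accumulate the product:
1 · 1 = 1
1 · 1 = 1
1 · 1 = 1
1 · 1 = 1
1 · 1 = 1
1 · 72 = 72

72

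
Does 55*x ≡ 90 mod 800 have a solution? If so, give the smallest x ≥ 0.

118

gcd(55, 800) = 5, and 5 | 90, so solutions exist.
Divide through by 5: 11*x ≡ 18 (mod 160).
11⁻¹ ≡ 131 (mod 160).
x ≡ 131*18 ≡ 118 (mod 160).
The smallest non-negative solution is x = 118.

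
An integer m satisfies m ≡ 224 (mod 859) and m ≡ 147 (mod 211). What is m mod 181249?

19981

859⁻¹ mod 211: 859*197 ≡ 1 (mod 211), so 859⁻¹ ≡ 197.
m = 224 + 859*((147 − 224)*197 mod 211) = 224 + 859*23 = 19981.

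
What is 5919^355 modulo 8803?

4583

By square-and-multiply:
355 in binary is 101100011, i.e. 355 = 256 + 64 + 32 + 2 + 1.
5919^1 ≡ 5919 (mod 8803)
5919^2 ≡ 5919^2 = 35034561 ≡ 7424 (mod 8803)
5919^4 ≡ 7424^2 = 55115776 ≡ 193 (mod 8803)
5919^8 ≡ 193^2 = 37249 ≡ 2037 (mod 8803)
5919^16 ≡ 2037^2 = 4149369 ≡ 3156 (mod 8803)
5919^32 ≡ 3156^2 = 9960336 ≡ 4143 (mod 8803)
5919^64 ≡ 4143^2 = 17164449 ≡ 7402 (mod 8803)
5919^128 ≡ 7402^2 = 54789604 ≡ 8535 (mod 8803)
5919^256 ≡ 8535^2 = 72846225 ≡ 1400 (mod 8803)
5919^355 = 5919^256 × 5919^64 × 5919^32 × 5919^2 × 5919^1 ≡ 1400 × 7402 × 4143 × 7424 × 5919 (mod 8803).
Accumulate the product:
1400 × 7402 = 10362800 ≡ 1669
1669 × 4143 = 6914667 ≡ 4312
4312 × 7424 = 32012288 ≡ 4580
4580 × 5919 = 27109020 ≡ 4583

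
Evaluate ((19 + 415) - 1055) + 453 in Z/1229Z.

1061

19 + 415 = 434
434 - 1055 = -621 ≡ 608 (mod 1229)
608 + 453 = 1061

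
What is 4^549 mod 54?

28

549 in binary is 1000100101, i.e. 549 = 512 + 32 + 4 + 1.
4^1 ≡ 4 (mod 54)
4^2 ≡ 4^2 = 16 (mod 54)
4^4 ≡ 16^2 = 256 ≡ 40 (mod 54)
4^8 ≡ 40^2 = 1600 ≡ 34 (mod 54)
4^16 ≡ 34^2 = 1156 ≡ 22 (mod 54)
4^32 ≡ 22^2 = 484 ≡ 52 (mod 54)
4^64 ≡ 52^2 = 2704 ≡ 4 (mod 54)
4^128 ≡ 4^2 = 16 (mod 54)
4^256 ≡ 16^2 = 256 ≡ 40 (mod 54)
4^512 ≡ 40^2 = 1600 ≡ 34 (mod 54)
4^549 = 4^512 * 4^32 * 4^4 * 4^1 ≡ 34 * 52 * 40 * 4 (mod 54).
Accumulate the product:
34 * 52 = 1768 ≡ 40
40 * 40 = 1600 ≡ 34
34 * 4 = 136 ≡ 28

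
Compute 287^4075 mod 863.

84

4075 in binary is 111111101011, i.e. 4075 = 2048 + 1024 + 512 + 256 + 128 + 64 + 32 + 8 + 2 + 1.
287^1 ≡ 287 (mod 863)
287^2 ≡ 287^2 = 82369 ≡ 384 (mod 863)
287^4 ≡ 384^2 = 147456 ≡ 746 (mod 863)
287^8 ≡ 746^2 = 556516 ≡ 744 (mod 863)
287^16 ≡ 744^2 = 553536 ≡ 353 (mod 863)
287^32 ≡ 353^2 = 124609 ≡ 337 (mod 863)
287^64 ≡ 337^2 = 113569 ≡ 516 (mod 863)
287^128 ≡ 516^2 = 266256 ≡ 452 (mod 863)
287^256 ≡ 452^2 = 204304 ≡ 636 (mod 863)
287^512 ≡ 636^2 = 404496 ≡ 612 (mod 863)
287^1024 ≡ 612^2 = 374544 ≡ 2 (mod 863)
287^2048 ≡ 2^2 = 4 (mod 863)
287^4075 = 287^2048 × 287^1024 × 287^512 × 287^256 × 287^128 × 287^64 × 287^32 × 287^8 × 287^2 × 287^1 ≡ 4 × 2 × 612 × 636 × 452 × 516 × 337 × 744 × 384 × 287 (mod 863).
Accumulate the product:
4 × 2 = 8
8 × 612 = 4896 ≡ 581
581 × 636 = 369516 ≡ 152
152 × 452 = 68704 ≡ 527
527 × 516 = 271932 ≡ 87
87 × 337 = 29319 ≡ 840
840 × 744 = 624960 ≡ 148
148 × 384 = 56832 ≡ 737
737 × 287 = 211519 ≡ 84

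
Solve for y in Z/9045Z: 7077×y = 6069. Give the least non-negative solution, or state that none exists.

1987

gcd(7077, 9045) = 3, and 3 | 6069, so solutions exist.
Divide through by 3: 2359×y ≡ 2023 mod 3015.
2359⁻¹ ≡ 694 (mod 3015).
y ≡ 694×2023 ≡ 1987 (mod 3015).
The smallest non-negative solution is y = 1987.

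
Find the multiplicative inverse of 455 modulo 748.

531

Apply the Euclidean algorithm and back-substitute:
748 = 1·455 + 293
455 = 1·293 + 162
293 = 1·162 + 131
162 = 1·131 + 31
131 = 4·31 + 7
31 = 4·7 + 3
7 = 2·3 + 1
3 = 3·1 + 0
gcd(455, 748) = 1, so the inverse exists.
Bézout: 1 = 132·748 − 217·455.
So 455⁻¹ ≡ −217 ≡ 531 (mod 748).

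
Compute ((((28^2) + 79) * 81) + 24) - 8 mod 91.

(28)^2 ≡ 56 (mod 91)
56 + 79 = 135 ≡ 44 (mod 91)
44 * 81 = 3564 ≡ 15 (mod 91)
15 + 24 = 39
39 - 8 = 31

31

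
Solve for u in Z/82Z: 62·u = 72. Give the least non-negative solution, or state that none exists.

gcd(62, 82) = 2, and 2 | 72, so solutions exist.
Divide through by 2: 31·u ≡ 36 (mod 41).
31⁻¹ ≡ 4 (mod 41).
u ≡ 4·36 ≡ 21 (mod 41).
The smallest non-negative solution is u = 21.

21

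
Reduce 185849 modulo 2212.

185849 = 84×2212 + 41, so 185849 ≡ 41 (mod 2212).

41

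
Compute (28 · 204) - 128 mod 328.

8

28 · 204 = 5712 ≡ 136 (mod 328)
136 - 128 = 8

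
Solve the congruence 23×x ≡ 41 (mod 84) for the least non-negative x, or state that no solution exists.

31

gcd(23, 84) = 1, so a unique solution mod 84 exists.
23⁻¹ ≡ 11 (mod 84).
x ≡ 11×41 ≡ 31 (mod 84).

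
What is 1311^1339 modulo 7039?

Compute successive squares:
1311^1 ≡ 1311 (mod 7039)
1311^2 ≡ 1311^2 = 1718721 ≡ 1205 (mod 7039)
1311^4 ≡ 1205^2 = 1452025 ≡ 1991 (mod 7039)
1311^8 ≡ 1991^2 = 3964081 ≡ 1124 (mod 7039)
1311^16 ≡ 1124^2 = 1263376 ≡ 3395 (mod 7039)
1311^32 ≡ 3395^2 = 11526025 ≡ 3182 (mod 7039)
1311^64 ≡ 3182^2 = 10125124 ≡ 3042 (mod 7039)
1311^128 ≡ 3042^2 = 9253764 ≡ 4518 (mod 7039)
1311^256 ≡ 4518^2 = 20412324 ≡ 6263 (mod 7039)
1311^512 ≡ 6263^2 = 39225169 ≡ 3861 (mod 7039)
1311^1024 ≡ 3861^2 = 14907321 ≡ 5758 (mod 7039)
1311^1339 = 1311^1024 · 1311^256 · 1311^32 · 1311^16 · 1311^8 · 1311^2 · 1311^1 ≡ 5758 · 6263 · 3182 · 3395 · 1124 · 1205 · 1311 (mod 7039).
Accumulate the product:
5758 · 6263 = 36062354 ≡ 1557
1557 · 3182 = 4954374 ≡ 5957
5957 · 3395 = 20224015 ≡ 968
968 · 1124 = 1088032 ≡ 4026
4026 · 1205 = 4851330 ≡ 1459
1459 · 1311 = 1912749 ≡ 5180

5180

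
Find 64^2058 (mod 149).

By square-and-multiply:
2058 in binary is 100000001010, i.e. 2058 = 2048 + 8 + 2.
64^1 ≡ 64 (mod 149)
64^2 ≡ 64^2 = 4096 ≡ 73 (mod 149)
64^4 ≡ 73^2 = 5329 ≡ 114 (mod 149)
64^8 ≡ 114^2 = 12996 ≡ 33 (mod 149)
64^16 ≡ 33^2 = 1089 ≡ 46 (mod 149)
64^32 ≡ 46^2 = 2116 ≡ 30 (mod 149)
64^64 ≡ 30^2 = 900 ≡ 6 (mod 149)
64^128 ≡ 6^2 = 36 (mod 149)
64^256 ≡ 36^2 = 1296 ≡ 104 (mod 149)
64^512 ≡ 104^2 = 10816 ≡ 88 (mod 149)
64^1024 ≡ 88^2 = 7744 ≡ 145 (mod 149)
64^2048 ≡ 145^2 = 21025 ≡ 16 (mod 149)
64^2058 = 64^2048 · 64^8 · 64^2 ≡ 16 · 33 · 73 (mod 149).
Accumulate the product:
16 · 33 = 528 ≡ 81
81 · 73 = 5913 ≡ 102

102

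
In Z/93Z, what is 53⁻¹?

86

Apply the Euclidean algorithm and back-substitute:
93 = 1·53 + 40
53 = 1·40 + 13
40 = 3·13 + 1
13 = 13·1 + 0
gcd(53, 93) = 1, so the inverse exists.
Bézout: 1 = 4·93 − 7·53.
So 53⁻¹ ≡ −7 ≡ 86 (mod 93).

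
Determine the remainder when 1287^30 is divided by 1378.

30 in binary is 11110, i.e. 30 = 16 + 8 + 4 + 2.
1287^1 ≡ 1287 (mod 1378)
1287^2 ≡ 1287^2 = 1656369 ≡ 13 (mod 1378)
1287^4 ≡ 13^2 = 169 (mod 1378)
1287^8 ≡ 169^2 = 28561 ≡ 1001 (mod 1378)
1287^16 ≡ 1001^2 = 1002001 ≡ 195 (mod 1378)
1287^30 = 1287^16 × 1287^8 × 1287^4 × 1287^2 ≡ 195 × 1001 × 169 × 13 (mod 1378).
Accumulate the product:
195 × 1001 = 195195 ≡ 897
897 × 169 = 151593 ≡ 13
13 × 13 = 169

169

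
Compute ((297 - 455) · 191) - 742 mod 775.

297 - 455 = -158 ≡ 617 (mod 775)
617 · 191 = 117847 ≡ 47 (mod 775)
47 - 742 = -695 ≡ 80 (mod 775)

80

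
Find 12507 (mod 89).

47

12507 = 140*89 + 47, so 12507 ≡ 47 (mod 89).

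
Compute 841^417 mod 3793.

1968

417 in binary is 110100001, i.e. 417 = 256 + 128 + 32 + 1.
841^1 ≡ 841 (mod 3793)
841^2 ≡ 841^2 = 707281 ≡ 1783 (mod 3793)
841^4 ≡ 1783^2 = 3179089 ≡ 555 (mod 3793)
841^8 ≡ 555^2 = 308025 ≡ 792 (mod 3793)
841^16 ≡ 792^2 = 627264 ≡ 1419 (mod 3793)
841^32 ≡ 1419^2 = 2013561 ≡ 3271 (mod 3793)
841^64 ≡ 3271^2 = 10699441 ≡ 3181 (mod 3793)
841^128 ≡ 3181^2 = 10118761 ≡ 2830 (mod 3793)
841^256 ≡ 2830^2 = 8008900 ≡ 1877 (mod 3793)
841^417 = 841^256 × 841^128 × 841^32 × 841^1 ≡ 1877 × 2830 × 3271 × 841 (mod 3793).
Accumulate the product:
1877 × 2830 = 5311910 ≡ 1710
1710 × 3271 = 5593410 ≡ 2528
2528 × 841 = 2126048 ≡ 1968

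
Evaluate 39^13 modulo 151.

74

13 in binary is 1101, i.e. 13 = 8 + 4 + 1.
39^1 ≡ 39 (mod 151)
39^2 ≡ 39^2 = 1521 ≡ 11 (mod 151)
39^4 ≡ 11^2 = 121 (mod 151)
39^8 ≡ 121^2 = 14641 ≡ 145 (mod 151)
39^13 = 39^8 * 39^4 * 39^1 ≡ 145 * 121 * 39 (mod 151).
Accumulate the product:
145 * 121 = 17545 ≡ 29
29 * 39 = 1131 ≡ 74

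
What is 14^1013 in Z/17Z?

12

By square-and-multiply:
14^1 ≡ 14 (mod 17)
14^2 ≡ 14^2 = 196 ≡ 9 (mod 17)
14^4 ≡ 9^2 = 81 ≡ 13 (mod 17)
14^8 ≡ 13^2 = 169 ≡ 16 (mod 17)
14^16 ≡ 16^2 = 256 ≡ 1 (mod 17)
14^32 ≡ 1^2 = 1 (mod 17)
14^64 ≡ 1^2 = 1 (mod 17)
14^128 ≡ 1^2 = 1 (mod 17)
14^256 ≡ 1^2 = 1 (mod 17)
14^512 ≡ 1^2 = 1 (mod 17)
14^1013 = 14^512 × 14^256 × 14^128 × 14^64 × 14^32 × 14^16 × 14^4 × 14^1 ≡ 1 × 1 × 1 × 1 × 1 × 1 × 13 × 14 (mod 17).
Accumulate the product:
1 × 1 = 1
1 × 1 = 1
1 × 1 = 1
1 × 1 = 1
1 × 1 = 1
1 × 13 = 13
13 × 14 = 182 ≡ 12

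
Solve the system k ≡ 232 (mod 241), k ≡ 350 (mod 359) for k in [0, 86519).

241⁻¹ mod 359: 241*216 ≡ 1 (mod 359), so 241⁻¹ ≡ 216.
k = 232 + 241*((350 − 232)*216 mod 359) = 232 + 241*358 = 86510.

86510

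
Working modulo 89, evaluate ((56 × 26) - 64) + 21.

56 × 26 = 1456 ≡ 32 (mod 89)
32 - 64 = -32 ≡ 57 (mod 89)
57 + 21 = 78

78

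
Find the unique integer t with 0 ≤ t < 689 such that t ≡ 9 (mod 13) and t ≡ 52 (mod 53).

13⁻¹ mod 53: 13·49 ≡ 1 (mod 53), so 13⁻¹ ≡ 49.
t = 9 + 13·((52 − 9)·49 mod 53) = 9 + 13·40 = 529.

529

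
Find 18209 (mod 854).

275

18209 = 21*854 + 275, so 18209 ≡ 275 (mod 854).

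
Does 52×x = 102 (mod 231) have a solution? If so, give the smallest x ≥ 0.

gcd(52, 231) = 1, so a unique solution mod 231 exists.
52⁻¹ ≡ 40 (mod 231).
x ≡ 40×102 ≡ 153 (mod 231).

153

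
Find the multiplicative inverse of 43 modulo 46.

15

By the extended Euclidean algorithm:
46 = 1*43 + 3
43 = 14*3 + 1
3 = 3*1 + 0
gcd(43, 46) = 1, so the inverse exists.
Back-substitute for 1:
1 = 1*43 − 14*3
  = −14*46 + 15*43
So 43⁻¹ ≡ 15 (mod 46).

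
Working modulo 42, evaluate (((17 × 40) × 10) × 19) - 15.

17 × 40 = 680 ≡ 8 (mod 42)
8 × 10 = 80 ≡ 38 (mod 42)
38 × 19 = 722 ≡ 8 (mod 42)
8 - 15 = -7 ≡ 35 (mod 42)

35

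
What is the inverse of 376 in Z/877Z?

7

877 = 2×376 + 125
376 = 3×125 + 1
125 = 125×1 + 0
gcd(376, 877) = 1, so the inverse exists.
Back-substitute for 1:
1 = 1×376 − 3×125
  = −3×877 + 7×376
So 376⁻¹ ≡ 7 (mod 877).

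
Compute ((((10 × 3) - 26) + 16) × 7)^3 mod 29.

10 × 3 = 30 ≡ 1 (mod 29)
1 - 26 = -25 ≡ 4 (mod 29)
4 + 16 = 20
20 × 7 = 140 ≡ 24 (mod 29)
(24)^3 ≡ 20 (mod 29)

20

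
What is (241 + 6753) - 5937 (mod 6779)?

241 + 6753 = 6994 ≡ 215 (mod 6779)
215 - 5937 = -5722 ≡ 1057 (mod 6779)

1057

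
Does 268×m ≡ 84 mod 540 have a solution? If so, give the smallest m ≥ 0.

gcd(268, 540) = 4, and 4 | 84, so solutions exist.
Divide through by 4: 67×m mod 135 = 21.
67⁻¹ ≡ 133 (mod 135).
m ≡ 133×21 ≡ 93 (mod 135).
The smallest non-negative solution is m = 93.

93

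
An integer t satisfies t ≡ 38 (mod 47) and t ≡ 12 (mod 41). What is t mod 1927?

1119

47⁻¹ mod 41: 47×7 ≡ 1 (mod 41), so 47⁻¹ ≡ 7.
t = 38 + 47×((12 − 38)×7 mod 41) = 38 + 47×23 = 1119.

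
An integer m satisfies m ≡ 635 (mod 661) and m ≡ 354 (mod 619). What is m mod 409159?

661⁻¹ mod 619: 661·339 ≡ 1 (mod 619), so 661⁻¹ ≡ 339.
m = 635 + 661·((354 − 635)·339 mod 619) = 635 + 661·67 = 44922.

44922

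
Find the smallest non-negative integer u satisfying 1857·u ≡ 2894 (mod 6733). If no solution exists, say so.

gcd(1857, 6733) = 1, so a unique solution mod 6733 exists.
1857⁻¹ ≡ 4282 (mod 6733).
u ≡ 4282·2894 ≡ 3388 (mod 6733).

3388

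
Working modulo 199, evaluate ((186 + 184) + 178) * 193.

186 + 184 = 370 ≡ 171 (mod 199)
171 + 178 = 349 ≡ 150 (mod 199)
150 * 193 = 28950 ≡ 95 (mod 199)

95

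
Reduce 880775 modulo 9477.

8891

880775 = 92*9477 + 8891, so 880775 ≡ 8891 (mod 9477).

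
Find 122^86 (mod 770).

122^1 ≡ 122 (mod 770)
122^2 ≡ 122^2 = 14884 ≡ 254 (mod 770)
122^4 ≡ 254^2 = 64516 ≡ 606 (mod 770)
122^8 ≡ 606^2 = 367236 ≡ 716 (mod 770)
122^16 ≡ 716^2 = 512656 ≡ 606 (mod 770)
122^32 ≡ 606^2 = 367236 ≡ 716 (mod 770)
122^64 ≡ 716^2 = 512656 ≡ 606 (mod 770)
122^86 = 122^64 × 122^16 × 122^4 × 122^2 ≡ 606 × 606 × 606 × 254 (mod 770).
Accumulate the product:
606 × 606 = 367236 ≡ 716
716 × 606 = 433896 ≡ 386
386 × 254 = 98044 ≡ 254

254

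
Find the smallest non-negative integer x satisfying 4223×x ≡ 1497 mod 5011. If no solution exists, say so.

3095

gcd(4223, 5011) = 1, so a unique solution mod 5011 exists.
4223⁻¹ ≡ 2054 (mod 5011).
x ≡ 2054×1497 ≡ 3095 (mod 5011).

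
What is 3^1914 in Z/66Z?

By square-and-multiply:
3^1 ≡ 3 (mod 66)
3^2 ≡ 3^2 = 9 (mod 66)
3^4 ≡ 9^2 = 81 ≡ 15 (mod 66)
3^8 ≡ 15^2 = 225 ≡ 27 (mod 66)
3^16 ≡ 27^2 = 729 ≡ 3 (mod 66)
3^32 ≡ 3^2 = 9 (mod 66)
3^64 ≡ 9^2 = 81 ≡ 15 (mod 66)
3^128 ≡ 15^2 = 225 ≡ 27 (mod 66)
3^256 ≡ 27^2 = 729 ≡ 3 (mod 66)
3^512 ≡ 3^2 = 9 (mod 66)
3^1024 ≡ 9^2 = 81 ≡ 15 (mod 66)
3^1914 = 3^1024 × 3^512 × 3^256 × 3^64 × 3^32 × 3^16 × 3^8 × 3^2 ≡ 15 × 9 × 3 × 15 × 9 × 3 × 27 × 9 (mod 66).
Accumulate the product:
15 × 9 = 135 ≡ 3
3 × 3 = 9
9 × 15 = 135 ≡ 3
3 × 9 = 27
27 × 3 = 81 ≡ 15
15 × 27 = 405 ≡ 9
9 × 9 = 81 ≡ 15

15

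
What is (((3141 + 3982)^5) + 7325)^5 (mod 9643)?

3141 + 3982 = 7123
(7123)^5 ≡ 4405 (mod 9643)
4405 + 7325 = 11730 ≡ 2087 (mod 9643)
(2087)^5 ≡ 7427 (mod 9643)

7427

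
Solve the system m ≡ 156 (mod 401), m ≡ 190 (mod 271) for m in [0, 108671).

47073

401⁻¹ mod 271: 401*123 ≡ 1 (mod 271), so 401⁻¹ ≡ 123.
m = 156 + 401*((190 − 156)*123 mod 271) = 156 + 401*117 = 47073.
Check: 47073 mod 401 = 156, 47073 mod 271 = 190. ✓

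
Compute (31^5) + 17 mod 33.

(31)^5 ≡ 1 (mod 33)
1 + 17 = 18

18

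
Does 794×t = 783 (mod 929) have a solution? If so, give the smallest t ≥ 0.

gcd(794, 929) = 1, so a unique solution mod 929 exists.
794⁻¹ ≡ 406 (mod 929).
t ≡ 406×783 ≡ 180 (mod 929).

180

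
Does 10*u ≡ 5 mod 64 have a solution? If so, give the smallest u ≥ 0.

no solution

gcd(10, 64) = 2, and 2 does not divide 5.
So the congruence has no solution.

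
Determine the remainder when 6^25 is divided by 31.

25 in binary is 11001, i.e. 25 = 16 + 8 + 1.
6^1 ≡ 6 (mod 31)
6^2 ≡ 6^2 = 36 ≡ 5 (mod 31)
6^4 ≡ 5^2 = 25 (mod 31)
6^8 ≡ 25^2 = 625 ≡ 5 (mod 31)
6^16 ≡ 5^2 = 25 (mod 31)
6^25 = 6^16 * 6^8 * 6^1 ≡ 25 * 5 * 6 (mod 31).
Accumulate the product:
25 * 5 = 125 ≡ 1
1 * 6 = 6

6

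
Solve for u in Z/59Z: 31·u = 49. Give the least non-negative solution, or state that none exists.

gcd(31, 59) = 1, so a unique solution mod 59 exists.
31⁻¹ ≡ 40 (mod 59).
u ≡ 40·49 ≡ 13 (mod 59).

13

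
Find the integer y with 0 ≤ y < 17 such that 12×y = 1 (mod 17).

Run the extended Euclidean algorithm:
17 = 1·12 + 5
12 = 2·5 + 2
5 = 2·2 + 1
2 = 2·1 + 0
gcd(12, 17) = 1, so the inverse exists.
Back-substitute for 1:
1 = 1·5 − 2·2
  = −2·12 + 5·5
  = 5·17 − 7·12
So 12⁻¹ ≡ −7 ≡ 10 (mod 17).

10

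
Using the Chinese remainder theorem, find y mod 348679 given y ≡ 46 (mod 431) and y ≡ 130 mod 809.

431⁻¹ mod 809: 431×229 ≡ 1 (mod 809), so 431⁻¹ ≡ 229.
y = 46 + 431×((130 − 46)×229 mod 809) = 46 + 431×629 = 271145.

271145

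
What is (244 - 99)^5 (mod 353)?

244 - 99 = 145
(145)^5 ≡ 221 (mod 353)

221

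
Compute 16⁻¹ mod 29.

20

29 = 1*16 + 13
16 = 1*13 + 3
13 = 4*3 + 1
3 = 3*1 + 0
gcd(16, 29) = 1, so the inverse exists.
Back-substitute for 1:
1 = 1*13 − 4*3
  = −4*16 + 5*13
  = 5*29 − 9*16
So 16⁻¹ ≡ −9 ≡ 20 (mod 29).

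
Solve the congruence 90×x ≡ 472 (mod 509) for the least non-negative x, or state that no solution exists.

gcd(90, 509) = 1, so a unique solution mod 509 exists.
90⁻¹ ≡ 345 (mod 509).
x ≡ 345×472 ≡ 469 (mod 509).

469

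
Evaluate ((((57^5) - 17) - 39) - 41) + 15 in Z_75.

(57)^5 ≡ 57 (mod 75)
57 - 17 = 40
40 - 39 = 1
1 - 41 = -40 ≡ 35 (mod 75)
35 + 15 = 50

50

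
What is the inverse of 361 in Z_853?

Apply the Euclidean algorithm and back-substitute:
853 = 2·361 + 131
361 = 2·131 + 99
131 = 1·99 + 32
99 = 3·32 + 3
32 = 10·3 + 2
3 = 1·2 + 1
2 = 2·1 + 0
gcd(361, 853) = 1, so the inverse exists.
Bézout: 1 = −124·853 + 293·361.
So 361⁻¹ ≡ 293 (mod 853).

293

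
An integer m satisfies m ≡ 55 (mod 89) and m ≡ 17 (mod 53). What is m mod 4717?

89⁻¹ mod 53: 89*28 ≡ 1 (mod 53), so 89⁻¹ ≡ 28.
m = 55 + 89*((17 − 55)*28 mod 53) = 55 + 89*49 = 4416.
Check: 4416 mod 89 = 55, 4416 mod 53 = 17. ✓

4416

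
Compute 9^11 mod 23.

1

Compute successive squares:
11 in binary is 1011, i.e. 11 = 8 + 2 + 1.
9^1 ≡ 9 (mod 23)
9^2 ≡ 9^2 = 81 ≡ 12 (mod 23)
9^4 ≡ 12^2 = 144 ≡ 6 (mod 23)
9^8 ≡ 6^2 = 36 ≡ 13 (mod 23)
9^11 = 9^8 * 9^2 * 9^1 ≡ 13 * 12 * 9 (mod 23).
Accumulate the product:
13 * 12 = 156 ≡ 18
18 * 9 = 162 ≡ 1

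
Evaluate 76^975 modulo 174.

118

76^1 ≡ 76 (mod 174)
76^2 ≡ 76^2 = 5776 ≡ 34 (mod 174)
76^4 ≡ 34^2 = 1156 ≡ 112 (mod 174)
76^8 ≡ 112^2 = 12544 ≡ 16 (mod 174)
76^16 ≡ 16^2 = 256 ≡ 82 (mod 174)
76^32 ≡ 82^2 = 6724 ≡ 112 (mod 174)
76^64 ≡ 112^2 = 12544 ≡ 16 (mod 174)
76^128 ≡ 16^2 = 256 ≡ 82 (mod 174)
76^256 ≡ 82^2 = 6724 ≡ 112 (mod 174)
76^512 ≡ 112^2 = 12544 ≡ 16 (mod 174)
76^975 = 76^512 · 76^256 · 76^128 · 76^64 · 76^8 · 76^4 · 76^2 · 76^1 ≡ 16 · 112 · 82 · 16 · 16 · 112 · 34 · 76 (mod 174).
Accumulate the product:
16 · 112 = 1792 ≡ 52
52 · 82 = 4264 ≡ 88
88 · 16 = 1408 ≡ 16
16 · 16 = 256 ≡ 82
82 · 112 = 9184 ≡ 136
136 · 34 = 4624 ≡ 100
100 · 76 = 7600 ≡ 118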